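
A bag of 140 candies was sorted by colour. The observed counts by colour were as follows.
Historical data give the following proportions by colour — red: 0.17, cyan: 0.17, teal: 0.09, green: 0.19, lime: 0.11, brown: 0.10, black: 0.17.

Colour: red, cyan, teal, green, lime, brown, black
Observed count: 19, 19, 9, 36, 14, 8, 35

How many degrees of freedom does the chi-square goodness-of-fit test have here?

6

There are k = 7 categories and no parameters were estimated from the data, so df = 7 − 1 = 6.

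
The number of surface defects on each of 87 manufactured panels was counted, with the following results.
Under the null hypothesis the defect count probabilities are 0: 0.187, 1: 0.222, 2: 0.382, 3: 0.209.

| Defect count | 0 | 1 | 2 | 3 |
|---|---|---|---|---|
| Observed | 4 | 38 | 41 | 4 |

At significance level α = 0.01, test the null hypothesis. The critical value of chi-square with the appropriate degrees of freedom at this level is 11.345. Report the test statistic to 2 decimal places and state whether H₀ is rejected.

Expected counts E_i = n·p_i: 87×0.187 = 16.269, 87×0.222 = 19.314, 87×0.382 = 33.234, 87×0.209 = 18.183.
0: (4 − 16.269)²/16.269 = 150.528361/16.269 = 9.252
1: (38 − 19.314)²/19.314 = 349.166596/19.314 = 18.078
2: (41 − 33.234)²/33.234 = 60.310756/33.234 = 1.815
3: (4 − 18.183)²/18.183 = 201.157489/18.183 = 11.063
Sum = 40.21
df = 3. Since 40.21 > 11.345, we reject H₀.

40.21; reject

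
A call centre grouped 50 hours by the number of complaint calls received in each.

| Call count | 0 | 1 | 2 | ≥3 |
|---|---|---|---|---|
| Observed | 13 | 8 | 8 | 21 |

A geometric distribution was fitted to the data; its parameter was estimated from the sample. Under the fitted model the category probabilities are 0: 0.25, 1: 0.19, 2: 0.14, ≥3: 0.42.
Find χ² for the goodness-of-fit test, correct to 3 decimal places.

0.400

Expected counts E_i = n·p_i: 50×0.25 = 12.5, 50×0.19 = 9.5, 50×0.14 = 7, 50×0.42 = 21.
χ² = (13−12.5)²/12.5 + (8−9.5)²/9.5 + (8−7)²/7 + (21−21)²/21
   = 0.0200 + 0.2368 + 0.1429 + 0.0000
Sum = 0.400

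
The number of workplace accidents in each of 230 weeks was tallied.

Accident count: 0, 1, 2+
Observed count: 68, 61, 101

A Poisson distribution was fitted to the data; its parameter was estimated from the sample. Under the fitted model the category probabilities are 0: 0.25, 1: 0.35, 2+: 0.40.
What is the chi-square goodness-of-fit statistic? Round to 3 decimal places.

Expected counts E_i = n·p_i: 230×0.25 = 57.5, 230×0.35 = 80.5, 230×0.40 = 92.
cat         O        E   (O−E)²/E
0          68     57.5     1.9174
1          61     80.5     4.7236
2+        101       92     0.8804
Sum = 7.521

7.521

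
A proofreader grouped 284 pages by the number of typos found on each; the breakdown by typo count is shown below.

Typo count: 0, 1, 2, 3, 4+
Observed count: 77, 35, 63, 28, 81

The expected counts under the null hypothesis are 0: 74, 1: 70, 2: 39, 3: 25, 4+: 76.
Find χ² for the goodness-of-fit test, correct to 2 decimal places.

33.08

cat         O        E   (O−E)²/E
0          77       74      0.122
1          35       70     17.500
2          63       39     14.769
3          28       25      0.360
4+         81       76      0.329
Sum = 33.08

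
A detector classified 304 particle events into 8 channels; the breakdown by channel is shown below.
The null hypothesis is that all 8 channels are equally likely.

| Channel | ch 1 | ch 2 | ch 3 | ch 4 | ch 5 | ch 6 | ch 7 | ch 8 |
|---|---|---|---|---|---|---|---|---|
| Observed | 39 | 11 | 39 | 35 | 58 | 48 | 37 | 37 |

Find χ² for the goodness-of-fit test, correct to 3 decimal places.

Expected count for each of the 8 categories: 304/8 = 38.
χ² = (39−38)²/38 + (11−38)²/38 + (39−38)²/38 + (35−38)²/38 + (58−38)²/38 + (48−38)²/38 + (37−38)²/38 + (37−38)²/38
   = 0.0263 + 19.1842 + 0.0263 + 0.2368 + 10.5263 + 2.6316 + 0.0263 + 0.0263
Sum = 32.684

32.684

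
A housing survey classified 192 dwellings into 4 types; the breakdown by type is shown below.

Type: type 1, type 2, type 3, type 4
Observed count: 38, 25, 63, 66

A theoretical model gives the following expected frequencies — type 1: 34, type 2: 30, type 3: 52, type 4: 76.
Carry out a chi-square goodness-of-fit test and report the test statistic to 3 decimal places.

type 1: (38 − 34)²/34 = 16/34 = 0.4706
type 2: (25 − 30)²/30 = 25/30 = 0.8333
type 3: (63 − 52)²/52 = 121/52 = 2.3269
type 4: (66 − 76)²/76 = 100/76 = 1.3158
Sum = 4.947

4.947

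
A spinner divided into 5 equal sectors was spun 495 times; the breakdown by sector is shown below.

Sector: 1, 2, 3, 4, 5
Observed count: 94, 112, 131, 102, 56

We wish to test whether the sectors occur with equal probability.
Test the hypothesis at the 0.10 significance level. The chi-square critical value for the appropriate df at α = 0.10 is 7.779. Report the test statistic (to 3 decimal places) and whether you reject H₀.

31.071; reject

Under H₀ each category has probability 1/5, so each expected count is 495/5 = 99.
1: (94 − 99)²/99 = 25/99 = 0.2525
2: (112 − 99)²/99 = 169/99 = 1.7071
3: (131 − 99)²/99 = 1024/99 = 10.3434
4: (102 − 99)²/99 = 9/99 = 0.0909
5: (56 − 99)²/99 = 1849/99 = 18.6768
Sum = 31.071
df = 4. Since 31.071 > 7.779, we reject H₀.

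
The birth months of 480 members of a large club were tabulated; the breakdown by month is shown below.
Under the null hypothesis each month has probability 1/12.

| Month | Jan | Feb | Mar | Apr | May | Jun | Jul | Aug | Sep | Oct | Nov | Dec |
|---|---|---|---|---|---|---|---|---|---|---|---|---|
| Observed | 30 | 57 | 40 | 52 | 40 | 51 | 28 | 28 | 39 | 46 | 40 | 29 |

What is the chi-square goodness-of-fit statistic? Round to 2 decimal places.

Under H₀ each category has probability 1/12, so each expected count is 480/12 = 40.
Jan: (30 − 40)²/40 = 100/40 = 2.500
Feb: (57 − 40)²/40 = 289/40 = 7.225
Mar: (40 − 40)²/40 = 0/40 = 0.000
Apr: (52 − 40)²/40 = 144/40 = 3.600
May: (40 − 40)²/40 = 0/40 = 0.000
Jun: (51 − 40)²/40 = 121/40 = 3.025
Jul: (28 − 40)²/40 = 144/40 = 3.600
Aug: (28 − 40)²/40 = 144/40 = 3.600
Sep: (39 − 40)²/40 = 1/40 = 0.025
Oct: (46 − 40)²/40 = 36/40 = 0.900
Nov: (40 − 40)²/40 = 0/40 = 0.000
Dec: (29 − 40)²/40 = 121/40 = 3.025
Sum = 27.50

27.50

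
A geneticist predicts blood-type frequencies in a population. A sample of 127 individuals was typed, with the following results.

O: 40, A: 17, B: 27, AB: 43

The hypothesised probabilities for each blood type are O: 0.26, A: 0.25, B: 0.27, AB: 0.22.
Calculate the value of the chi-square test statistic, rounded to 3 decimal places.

17.995

Expected counts E_i = n·p_i: 127×0.26 = 33.02, 127×0.25 = 31.75, 127×0.27 = 34.29, 127×0.22 = 27.94.
χ² = (40−33.02)²/33.02 + (17−31.75)²/31.75 + (27−34.29)²/34.29 + (43−27.94)²/27.94
   = 1.4755 + 6.8524 + 1.5498 + 8.1175
Sum = 17.995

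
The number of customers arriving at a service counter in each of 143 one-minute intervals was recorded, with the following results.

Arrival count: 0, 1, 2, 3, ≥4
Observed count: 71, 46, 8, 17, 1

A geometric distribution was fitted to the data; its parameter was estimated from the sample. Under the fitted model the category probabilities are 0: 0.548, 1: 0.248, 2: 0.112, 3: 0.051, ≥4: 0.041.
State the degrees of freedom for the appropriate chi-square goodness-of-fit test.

3

There are k = 5 categories and 1 parameter estimated from the data, so df = 5 − 1 − 1 = 3.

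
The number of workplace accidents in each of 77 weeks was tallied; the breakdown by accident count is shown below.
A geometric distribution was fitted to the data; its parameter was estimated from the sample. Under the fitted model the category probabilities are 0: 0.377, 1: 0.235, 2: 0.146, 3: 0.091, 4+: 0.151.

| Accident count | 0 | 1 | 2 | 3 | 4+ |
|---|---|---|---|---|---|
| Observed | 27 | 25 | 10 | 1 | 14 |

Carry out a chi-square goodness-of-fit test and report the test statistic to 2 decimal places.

8.55

Expected counts E_i = n·p_i: 77×0.377 = 29.029, 77×0.235 = 18.095, 77×0.146 = 11.242, 77×0.091 = 7.007, 77×0.151 = 11.627.
cat         O        E   (O−E)²/E
0          27   29.029      0.142
1          25   18.095      2.635
2          10   11.242      0.137
3           1    7.007      5.150
4+         14   11.627      0.484
Sum = 8.55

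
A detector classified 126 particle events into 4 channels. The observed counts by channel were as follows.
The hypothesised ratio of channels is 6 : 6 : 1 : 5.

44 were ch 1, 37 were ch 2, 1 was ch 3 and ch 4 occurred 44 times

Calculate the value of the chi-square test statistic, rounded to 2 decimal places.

8.15

Ratio total = 18. Expected counts: 126×6/18 = 42, 126×6/18 = 42, 126×1/18 = 7, 126×5/18 = 35.
ch 1: (44 − 42)²/42 = 4/42 = 0.095
ch 2: (37 − 42)²/42 = 25/42 = 0.595
ch 3: (1 − 7)²/7 = 36/7 = 5.143
ch 4: (44 − 35)²/35 = 81/35 = 2.314
Sum = 8.15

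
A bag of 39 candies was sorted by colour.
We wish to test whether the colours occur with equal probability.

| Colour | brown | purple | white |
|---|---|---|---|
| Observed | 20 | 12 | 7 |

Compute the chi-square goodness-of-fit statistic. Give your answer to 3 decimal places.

6.615

Under H₀ each category has probability 1/3, so each expected count is 39/3 = 13.
χ² = (20−13)²/13 + (12−13)²/13 + (7−13)²/13
   = 3.7692 + 0.0769 + 2.7692
Sum = 6.615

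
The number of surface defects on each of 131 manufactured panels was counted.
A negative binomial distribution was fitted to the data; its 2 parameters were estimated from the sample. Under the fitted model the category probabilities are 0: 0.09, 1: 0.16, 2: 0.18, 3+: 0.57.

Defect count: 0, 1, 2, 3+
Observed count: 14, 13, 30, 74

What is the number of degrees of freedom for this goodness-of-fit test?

There are k = 4 categories and 2 parameters estimated from the data, so df = 4 − 1 − 2 = 1.

1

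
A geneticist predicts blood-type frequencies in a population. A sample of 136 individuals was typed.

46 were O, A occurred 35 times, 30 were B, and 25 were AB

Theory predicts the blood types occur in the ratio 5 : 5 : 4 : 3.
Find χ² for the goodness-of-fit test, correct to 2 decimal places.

Ratio total = 17. Expected counts: 136×5/17 = 40, 136×5/17 = 40, 136×4/17 = 32, 136×3/17 = 24.
χ² = (46−40)²/40 + (35−40)²/40 + (30−32)²/32 + (25−24)²/24
   = 0.900 + 0.625 + 0.125 + 0.042
Sum = 1.69

1.69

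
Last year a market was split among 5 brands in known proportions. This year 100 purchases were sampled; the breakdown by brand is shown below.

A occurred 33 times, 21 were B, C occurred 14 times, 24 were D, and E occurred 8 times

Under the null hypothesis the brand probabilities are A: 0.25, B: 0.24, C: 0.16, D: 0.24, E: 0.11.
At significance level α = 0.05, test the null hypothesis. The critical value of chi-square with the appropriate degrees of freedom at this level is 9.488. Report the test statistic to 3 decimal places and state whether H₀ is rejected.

Expected counts E_i = n·p_i: 100×0.25 = 25, 100×0.24 = 24, 100×0.16 = 16, 100×0.24 = 24, 100×0.11 = 11.
A: (33 − 25)²/25 = 64/25 = 2.5600
B: (21 − 24)²/24 = 9/24 = 0.3750
C: (14 − 16)²/16 = 4/16 = 0.2500
D: (24 − 24)²/24 = 0/24 = 0.0000
E: (8 − 11)²/11 = 9/11 = 0.8182
Sum = 4.003
df = 4. Since 4.003 < 9.488, we do not reject H₀.

4.003; do not reject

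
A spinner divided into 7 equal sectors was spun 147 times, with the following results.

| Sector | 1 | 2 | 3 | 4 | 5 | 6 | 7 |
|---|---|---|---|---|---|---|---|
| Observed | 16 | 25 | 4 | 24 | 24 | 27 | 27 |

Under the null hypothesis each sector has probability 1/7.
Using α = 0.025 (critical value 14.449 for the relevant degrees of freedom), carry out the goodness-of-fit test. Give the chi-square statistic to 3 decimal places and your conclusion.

20.000; reject

Expected count for each of the 7 categories: 147/7 = 21.
1: (16 − 21)²/21 = 25/21 = 1.1905
2: (25 − 21)²/21 = 16/21 = 0.7619
3: (4 − 21)²/21 = 289/21 = 13.7619
4: (24 − 21)²/21 = 9/21 = 0.4286
5: (24 − 21)²/21 = 9/21 = 0.4286
6: (27 − 21)²/21 = 36/21 = 1.7143
7: (27 − 21)²/21 = 36/21 = 1.7143
Sum = 20.000
df = 6. Since 20.000 > 14.449, we reject H₀.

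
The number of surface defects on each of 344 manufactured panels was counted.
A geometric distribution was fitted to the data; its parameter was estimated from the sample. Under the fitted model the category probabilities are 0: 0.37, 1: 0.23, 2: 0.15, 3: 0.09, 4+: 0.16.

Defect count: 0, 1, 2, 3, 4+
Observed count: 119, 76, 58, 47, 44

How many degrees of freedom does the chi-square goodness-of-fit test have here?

There are k = 5 categories and 1 parameter estimated from the data, so df = 5 − 1 − 1 = 3.

3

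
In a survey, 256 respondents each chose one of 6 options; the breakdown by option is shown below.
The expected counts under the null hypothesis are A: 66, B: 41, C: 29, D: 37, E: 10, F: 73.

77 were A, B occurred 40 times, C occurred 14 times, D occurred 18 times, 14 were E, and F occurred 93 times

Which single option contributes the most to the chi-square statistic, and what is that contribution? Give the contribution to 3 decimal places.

cat         O        E   (O−E)²/E
A          77       66     1.8333
B          40       41     0.0244
C          14       29     7.7586
D          18       37     9.7568
E          14       10     1.6000
F          93       73     5.4795
The largest term is for D: 9.757.

D, 9.757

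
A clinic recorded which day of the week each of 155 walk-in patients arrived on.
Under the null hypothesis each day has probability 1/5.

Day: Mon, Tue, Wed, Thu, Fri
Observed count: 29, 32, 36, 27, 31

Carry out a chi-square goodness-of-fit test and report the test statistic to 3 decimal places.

Expected count for each of the 5 categories: 155/5 = 31.
cat         O        E   (O−E)²/E
Mon        29       31     0.1290
Tue        32       31     0.0323
Wed        36       31     0.8065
Thu        27       31     0.5161
Fri        31       31     0.0000
Sum = 1.484

1.484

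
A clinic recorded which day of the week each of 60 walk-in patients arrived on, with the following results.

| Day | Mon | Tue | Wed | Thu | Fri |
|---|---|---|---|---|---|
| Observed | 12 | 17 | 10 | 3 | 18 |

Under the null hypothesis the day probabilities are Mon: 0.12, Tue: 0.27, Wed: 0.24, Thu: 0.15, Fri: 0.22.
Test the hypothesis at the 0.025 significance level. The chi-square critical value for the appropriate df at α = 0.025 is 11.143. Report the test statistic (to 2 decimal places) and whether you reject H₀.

10.33; do not reject

Expected counts E_i = n·p_i: 60×0.12 = 7.2, 60×0.27 = 16.2, 60×0.24 = 14.4, 60×0.15 = 9, 60×0.22 = 13.2.
Mon: (12 − 7.2)²/7.2 = 23.04/7.2 = 3.200
Tue: (17 − 16.2)²/16.2 = 0.64/16.2 = 0.040
Wed: (10 − 14.4)²/14.4 = 19.36/14.4 = 1.344
Thu: (3 − 9)²/9 = 36/9 = 4.000
Fri: (18 − 13.2)²/13.2 = 23.04/13.2 = 1.745
Sum = 10.33
df = 4. Since 10.33 < 11.143, we do not reject H₀.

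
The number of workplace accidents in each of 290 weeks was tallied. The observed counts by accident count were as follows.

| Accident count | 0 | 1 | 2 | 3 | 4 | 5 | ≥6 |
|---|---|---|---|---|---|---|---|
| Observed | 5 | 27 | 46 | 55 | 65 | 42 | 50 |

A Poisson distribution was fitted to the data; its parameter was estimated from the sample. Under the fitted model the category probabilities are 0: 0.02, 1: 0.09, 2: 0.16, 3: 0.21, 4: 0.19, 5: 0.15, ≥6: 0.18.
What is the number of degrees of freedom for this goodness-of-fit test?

5

There are k = 7 categories and 1 parameter estimated from the data, so df = 7 − 1 − 1 = 5.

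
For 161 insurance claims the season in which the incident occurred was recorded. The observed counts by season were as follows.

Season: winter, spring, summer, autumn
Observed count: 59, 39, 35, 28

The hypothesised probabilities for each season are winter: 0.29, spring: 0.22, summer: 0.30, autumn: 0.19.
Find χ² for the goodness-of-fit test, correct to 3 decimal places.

7.489

Expected counts E_i = n·p_i: 161×0.29 = 46.69, 161×0.22 = 35.42, 161×0.30 = 48.3, 161×0.19 = 30.59.
χ² = (59−46.69)²/46.69 + (39−35.42)²/35.42 + (35−48.3)²/48.3 + (28−30.59)²/30.59
   = 3.2456 + 0.3618 + 3.6623 + 0.2193
Sum = 7.489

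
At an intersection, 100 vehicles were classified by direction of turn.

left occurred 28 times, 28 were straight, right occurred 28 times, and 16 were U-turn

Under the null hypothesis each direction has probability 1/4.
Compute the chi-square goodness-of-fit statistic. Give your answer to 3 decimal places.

Expected count for each of the 4 categories: 100/4 = 25.
cat           O        E   (O−E)²/E
left         28       25     0.3600
straight     28       25     0.3600
right        28       25     0.3600
U-turn       16       25     3.2400
Sum = 4.320

4.320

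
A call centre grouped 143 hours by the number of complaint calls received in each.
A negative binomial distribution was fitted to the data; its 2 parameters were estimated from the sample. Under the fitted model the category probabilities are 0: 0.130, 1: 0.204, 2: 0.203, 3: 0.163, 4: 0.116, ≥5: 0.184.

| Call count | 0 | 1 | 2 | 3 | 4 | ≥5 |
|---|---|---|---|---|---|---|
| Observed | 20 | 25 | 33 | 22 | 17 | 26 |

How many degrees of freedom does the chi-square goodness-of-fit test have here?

There are k = 6 categories and 2 parameters estimated from the data, so df = 6 − 1 − 2 = 3.

3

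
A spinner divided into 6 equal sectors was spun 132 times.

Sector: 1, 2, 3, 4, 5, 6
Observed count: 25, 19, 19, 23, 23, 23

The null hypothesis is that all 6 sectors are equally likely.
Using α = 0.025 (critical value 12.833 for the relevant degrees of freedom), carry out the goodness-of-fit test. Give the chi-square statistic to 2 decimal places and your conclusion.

Under H₀ each category has probability 1/6, so each expected count is 132/6 = 22.
cat         O        E   (O−E)²/E
1          25       22      0.409
2          19       22      0.409
3          19       22      0.409
4          23       22      0.045
5          23       22      0.045
6          23       22      0.045
Sum = 1.36
df = 5. Since 1.36 < 12.833, we do not reject H₀.

1.36; do not reject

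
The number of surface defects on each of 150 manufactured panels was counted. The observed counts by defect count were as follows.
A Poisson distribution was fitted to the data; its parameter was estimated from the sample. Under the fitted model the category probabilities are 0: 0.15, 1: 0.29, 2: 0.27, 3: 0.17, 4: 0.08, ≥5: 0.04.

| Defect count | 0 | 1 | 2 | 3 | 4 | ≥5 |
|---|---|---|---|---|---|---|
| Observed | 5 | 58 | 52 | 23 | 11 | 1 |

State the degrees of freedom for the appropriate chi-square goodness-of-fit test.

There are k = 6 categories and 1 parameter estimated from the data, so df = 6 − 1 − 1 = 4.

4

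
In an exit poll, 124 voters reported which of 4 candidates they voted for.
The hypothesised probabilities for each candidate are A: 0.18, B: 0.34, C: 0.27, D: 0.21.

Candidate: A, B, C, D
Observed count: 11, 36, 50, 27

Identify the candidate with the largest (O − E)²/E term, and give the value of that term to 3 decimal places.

C, 8.151

Expected counts E_i = n·p_i: 124×0.18 = 22.32, 124×0.34 = 42.16, 124×0.27 = 33.48, 124×0.21 = 26.04.
χ² = (11−22.32)²/22.32 + (36−42.16)²/42.16 + (50−33.48)²/33.48 + (27−26.04)²/26.04
   = 5.7411 + 0.9000 + 8.1514 + 0.0354
The largest term is for C: 8.151.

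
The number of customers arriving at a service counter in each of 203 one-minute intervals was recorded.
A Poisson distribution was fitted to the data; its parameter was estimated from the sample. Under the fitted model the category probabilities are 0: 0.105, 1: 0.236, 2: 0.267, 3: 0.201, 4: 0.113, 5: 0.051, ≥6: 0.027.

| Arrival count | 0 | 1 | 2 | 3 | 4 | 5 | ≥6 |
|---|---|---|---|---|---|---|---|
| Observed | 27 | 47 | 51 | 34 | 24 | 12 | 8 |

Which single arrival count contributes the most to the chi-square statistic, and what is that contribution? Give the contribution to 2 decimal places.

Expected counts E_i = n·p_i: 203×0.105 = 21.315, 203×0.236 = 47.908, 203×0.267 = 54.201, 203×0.201 = 40.803, 203×0.113 = 22.939, 203×0.051 = 10.353, 203×0.027 = 5.481.
0: (27 − 21.315)²/21.315 = 32.319225/21.315 = 1.516
1: (47 − 47.908)²/47.908 = 0.824464/47.908 = 0.017
2: (51 − 54.201)²/54.201 = 10.246401/54.201 = 0.189
3: (34 − 40.803)²/40.803 = 46.280809/40.803 = 1.134
4: (24 − 22.939)²/22.939 = 1.125721/22.939 = 0.049
5: (12 − 10.353)²/10.353 = 2.712609/10.353 = 0.262
≥6: (8 − 5.481)²/5.481 = 6.345361/5.481 = 1.158
The largest term is for 0: 1.52.

0, 1.52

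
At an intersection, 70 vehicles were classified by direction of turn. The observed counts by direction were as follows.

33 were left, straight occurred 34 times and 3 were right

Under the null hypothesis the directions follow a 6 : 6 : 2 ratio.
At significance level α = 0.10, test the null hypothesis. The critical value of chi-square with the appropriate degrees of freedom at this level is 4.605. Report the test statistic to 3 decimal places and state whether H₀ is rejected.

Ratio total = 14. Expected counts: 70×6/14 = 30, 70×6/14 = 30, 70×2/14 = 10.
cat           O        E   (O−E)²/E
left         33       30     0.3000
straight     34       30     0.5333
right         3       10     4.9000
Sum = 5.733
df = 2. Since 5.733 > 4.605, we reject H₀.

5.733; reject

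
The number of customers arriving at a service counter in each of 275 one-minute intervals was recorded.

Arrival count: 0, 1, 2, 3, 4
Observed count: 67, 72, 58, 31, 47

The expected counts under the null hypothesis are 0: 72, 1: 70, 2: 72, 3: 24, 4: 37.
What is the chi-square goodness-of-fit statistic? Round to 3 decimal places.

0: (67 − 72)²/72 = 25/72 = 0.3472
1: (72 − 70)²/70 = 4/70 = 0.0571
2: (58 − 72)²/72 = 196/72 = 2.7222
3: (31 − 24)²/24 = 49/24 = 2.0417
4: (47 − 37)²/37 = 100/37 = 2.7027
Sum = 7.871

7.871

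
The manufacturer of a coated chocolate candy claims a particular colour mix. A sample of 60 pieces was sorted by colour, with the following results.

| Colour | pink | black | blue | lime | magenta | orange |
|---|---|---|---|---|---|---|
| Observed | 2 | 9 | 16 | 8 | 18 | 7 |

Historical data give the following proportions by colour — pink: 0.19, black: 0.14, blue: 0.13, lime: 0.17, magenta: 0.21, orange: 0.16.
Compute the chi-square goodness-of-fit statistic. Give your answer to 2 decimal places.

Expected counts E_i = n·p_i: 60×0.19 = 11.4, 60×0.14 = 8.4, 60×0.13 = 7.8, 60×0.17 = 10.2, 60×0.21 = 12.6, 60×0.16 = 9.6.
pink: (2 − 11.4)²/11.4 = 88.36/11.4 = 7.751
black: (9 − 8.4)²/8.4 = 0.36/8.4 = 0.043
blue: (16 − 7.8)²/7.8 = 67.24/7.8 = 8.621
lime: (8 − 10.2)²/10.2 = 4.84/10.2 = 0.475
magenta: (18 − 12.6)²/12.6 = 29.16/12.6 = 2.314
orange: (7 − 9.6)²/9.6 = 6.76/9.6 = 0.704
Sum = 19.91

19.91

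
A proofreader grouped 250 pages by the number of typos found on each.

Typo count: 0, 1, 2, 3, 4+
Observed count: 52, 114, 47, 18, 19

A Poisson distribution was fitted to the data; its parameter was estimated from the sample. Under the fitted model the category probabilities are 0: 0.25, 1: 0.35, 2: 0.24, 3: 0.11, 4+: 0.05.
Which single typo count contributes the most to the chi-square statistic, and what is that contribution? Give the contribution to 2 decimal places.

1, 8.03

Expected counts E_i = n·p_i: 250×0.25 = 62.5, 250×0.35 = 87.5, 250×0.24 = 60, 250×0.11 = 27.5, 250×0.05 = 12.5.
0: (52 − 62.5)²/62.5 = 110.25/62.5 = 1.764
1: (114 − 87.5)²/87.5 = 702.25/87.5 = 8.026
2: (47 − 60)²/60 = 169/60 = 2.817
3: (18 − 27.5)²/27.5 = 90.25/27.5 = 3.282
4+: (19 − 12.5)²/12.5 = 42.25/12.5 = 3.380
The largest term is for 1: 8.03.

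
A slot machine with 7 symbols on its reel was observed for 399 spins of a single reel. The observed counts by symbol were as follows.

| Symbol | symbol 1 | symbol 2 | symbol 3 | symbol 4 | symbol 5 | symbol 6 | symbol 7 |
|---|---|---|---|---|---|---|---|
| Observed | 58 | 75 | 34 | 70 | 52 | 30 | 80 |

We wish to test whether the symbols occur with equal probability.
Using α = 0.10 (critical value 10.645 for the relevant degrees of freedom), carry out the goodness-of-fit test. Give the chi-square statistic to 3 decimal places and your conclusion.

40.456; reject

Under H₀ each category has probability 1/7, so each expected count is 399/7 = 57.
symbol 1: (58 − 57)²/57 = 1/57 = 0.0175
symbol 2: (75 − 57)²/57 = 324/57 = 5.6842
symbol 3: (34 − 57)²/57 = 529/57 = 9.2807
symbol 4: (70 − 57)²/57 = 169/57 = 2.9649
symbol 5: (52 − 57)²/57 = 25/57 = 0.4386
symbol 6: (30 − 57)²/57 = 729/57 = 12.7895
symbol 7: (80 − 57)²/57 = 529/57 = 9.2807
Sum = 40.456
df = 6. Since 40.456 > 10.645, we reject H₀.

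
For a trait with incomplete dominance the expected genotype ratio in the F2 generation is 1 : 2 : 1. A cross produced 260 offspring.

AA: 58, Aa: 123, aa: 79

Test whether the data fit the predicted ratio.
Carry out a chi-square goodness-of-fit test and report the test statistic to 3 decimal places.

4.146

Ratio total = 4. Expected counts: 260×1/4 = 65, 260×2/4 = 130, 260×1/4 = 65.
χ² = (58−65)²/65 + (123−130)²/130 + (79−65)²/65
   = 0.7538 + 0.3769 + 3.0154
Sum = 4.146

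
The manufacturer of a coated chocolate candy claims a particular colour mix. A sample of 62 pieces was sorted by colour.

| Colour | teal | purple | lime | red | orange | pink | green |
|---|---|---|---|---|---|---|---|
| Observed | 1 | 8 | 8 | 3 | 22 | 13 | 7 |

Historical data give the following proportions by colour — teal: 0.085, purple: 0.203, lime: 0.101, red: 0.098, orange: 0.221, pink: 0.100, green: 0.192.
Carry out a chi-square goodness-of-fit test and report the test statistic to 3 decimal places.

Expected counts E_i = n·p_i: 62×0.085 = 5.27, 62×0.203 = 12.586, 62×0.101 = 6.262, 62×0.098 = 6.076, 62×0.221 = 13.702, 62×0.100 = 6.2, 62×0.192 = 11.904.
teal: (1 − 5.27)²/5.27 = 18.2329/5.27 = 3.4598
purple: (8 − 12.586)²/12.586 = 21.031396/12.586 = 1.6710
lime: (8 − 6.262)²/6.262 = 3.020644/6.262 = 0.4824
red: (3 − 6.076)²/6.076 = 9.461776/6.076 = 1.5572
orange: (22 − 13.702)²/13.702 = 68.856804/13.702 = 5.0253
pink: (13 − 6.2)²/6.2 = 46.24/6.2 = 7.4581
green: (7 − 11.904)²/11.904 = 24.049216/11.904 = 2.0203
Sum = 21.674

21.674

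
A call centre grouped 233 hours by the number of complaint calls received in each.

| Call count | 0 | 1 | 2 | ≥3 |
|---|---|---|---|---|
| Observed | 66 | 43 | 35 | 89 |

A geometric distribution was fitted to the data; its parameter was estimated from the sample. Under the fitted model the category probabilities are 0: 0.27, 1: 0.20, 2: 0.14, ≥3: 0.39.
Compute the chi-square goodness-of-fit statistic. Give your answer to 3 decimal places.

Expected counts E_i = n·p_i: 233×0.27 = 62.91, 233×0.20 = 46.6, 233×0.14 = 32.62, 233×0.39 = 90.87.
0: (66 − 62.91)²/62.91 = 9.5481/62.91 = 0.1518
1: (43 − 46.6)²/46.6 = 12.96/46.6 = 0.2781
2: (35 − 32.62)²/32.62 = 5.6644/32.62 = 0.1736
≥3: (89 − 90.87)²/90.87 = 3.4969/90.87 = 0.0385
Sum = 0.642

0.642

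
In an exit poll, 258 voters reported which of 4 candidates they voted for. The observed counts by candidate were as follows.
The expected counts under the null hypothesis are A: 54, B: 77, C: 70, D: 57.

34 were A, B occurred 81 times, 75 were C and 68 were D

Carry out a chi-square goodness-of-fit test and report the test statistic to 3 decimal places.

χ² = (34−54)²/54 + (81−77)²/77 + (75−70)²/70 + (68−57)²/57
   = 7.4074 + 0.2078 + 0.3571 + 2.1228
Sum = 10.095

10.095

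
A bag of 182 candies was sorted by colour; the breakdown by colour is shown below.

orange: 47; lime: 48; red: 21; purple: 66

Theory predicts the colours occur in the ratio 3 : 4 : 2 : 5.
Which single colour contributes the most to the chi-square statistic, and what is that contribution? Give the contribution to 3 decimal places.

orange, 1.641

Ratio total = 14. Expected counts: 182×3/14 = 39, 182×4/14 = 52, 182×2/14 = 26, 182×5/14 = 65.
χ² = (47−39)²/39 + (48−52)²/52 + (21−26)²/26 + (66−65)²/65
   = 1.6410 + 0.3077 + 0.9615 + 0.0154
The largest term is for orange: 1.641.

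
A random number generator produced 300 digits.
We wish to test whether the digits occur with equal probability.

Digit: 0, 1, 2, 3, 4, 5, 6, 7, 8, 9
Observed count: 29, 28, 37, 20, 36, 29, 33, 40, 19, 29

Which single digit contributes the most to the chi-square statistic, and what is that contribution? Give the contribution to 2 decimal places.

Expected count for each of the 10 categories: 300/10 = 30.
0: (29 − 30)²/30 = 1/30 = 0.033
1: (28 − 30)²/30 = 4/30 = 0.133
2: (37 − 30)²/30 = 49/30 = 1.633
3: (20 − 30)²/30 = 100/30 = 3.333
4: (36 − 30)²/30 = 36/30 = 1.200
5: (29 − 30)²/30 = 1/30 = 0.033
6: (33 − 30)²/30 = 9/30 = 0.300
7: (40 − 30)²/30 = 100/30 = 3.333
8: (19 − 30)²/30 = 121/30 = 4.033
9: (29 − 30)²/30 = 1/30 = 0.033
The largest term is for 8: 4.03.

8, 4.03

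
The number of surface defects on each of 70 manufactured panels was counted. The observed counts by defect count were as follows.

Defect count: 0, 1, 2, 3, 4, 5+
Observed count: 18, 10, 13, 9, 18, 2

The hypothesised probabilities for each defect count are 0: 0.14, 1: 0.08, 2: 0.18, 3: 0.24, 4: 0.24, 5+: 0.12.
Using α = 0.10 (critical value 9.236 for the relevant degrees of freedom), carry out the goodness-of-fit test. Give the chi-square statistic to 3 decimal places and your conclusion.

18.914; reject

Expected counts E_i = n·p_i: 70×0.14 = 9.8, 70×0.08 = 5.6, 70×0.18 = 12.6, 70×0.24 = 16.8, 70×0.24 = 16.8, 70×0.12 = 8.4.
χ² = (18−9.8)²/9.8 + (10−5.6)²/5.6 + (13−12.6)²/12.6 + (9−16.8)²/16.8 + (18−16.8)²/16.8 + (2−8.4)²/8.4
   = 6.8612 + 3.4571 + 0.0127 + 3.6214 + 0.0857 + 4.8762
Sum = 18.914
df = 5. Since 18.914 > 9.236, we reject H₀.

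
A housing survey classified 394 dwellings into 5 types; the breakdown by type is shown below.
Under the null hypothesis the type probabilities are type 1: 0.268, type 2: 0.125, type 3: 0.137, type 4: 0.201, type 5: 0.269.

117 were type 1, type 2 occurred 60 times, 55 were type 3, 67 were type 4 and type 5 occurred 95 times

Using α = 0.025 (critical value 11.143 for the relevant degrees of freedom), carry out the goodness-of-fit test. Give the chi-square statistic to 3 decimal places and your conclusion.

Expected counts E_i = n·p_i: 394×0.268 = 105.592, 394×0.125 = 49.25, 394×0.137 = 53.978, 394×0.201 = 79.194, 394×0.269 = 105.986.
cat         O        E   (O−E)²/E
type 1    117  105.592     1.2325
type 2     60    49.25     2.3464
type 3     55   53.978     0.0194
type 4     67   79.194     1.8776
type 5     95  105.986     1.1388
Sum = 6.615
df = 4. Since 6.615 < 11.143, we do not reject H₀.

6.615; do not reject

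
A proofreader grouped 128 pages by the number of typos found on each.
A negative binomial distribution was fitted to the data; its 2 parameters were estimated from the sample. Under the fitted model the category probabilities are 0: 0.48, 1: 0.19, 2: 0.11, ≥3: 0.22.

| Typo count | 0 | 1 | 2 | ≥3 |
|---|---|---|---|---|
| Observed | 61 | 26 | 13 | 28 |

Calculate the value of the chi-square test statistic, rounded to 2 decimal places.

0.20

Expected counts E_i = n·p_i: 128×0.48 = 61.44, 128×0.19 = 24.32, 128×0.11 = 14.08, 128×0.22 = 28.16.
χ² = (61−61.44)²/61.44 + (26−24.32)²/24.32 + (13−14.08)²/14.08 + (28−28.16)²/28.16
   = 0.003 + 0.116 + 0.083 + 0.001
Sum = 0.20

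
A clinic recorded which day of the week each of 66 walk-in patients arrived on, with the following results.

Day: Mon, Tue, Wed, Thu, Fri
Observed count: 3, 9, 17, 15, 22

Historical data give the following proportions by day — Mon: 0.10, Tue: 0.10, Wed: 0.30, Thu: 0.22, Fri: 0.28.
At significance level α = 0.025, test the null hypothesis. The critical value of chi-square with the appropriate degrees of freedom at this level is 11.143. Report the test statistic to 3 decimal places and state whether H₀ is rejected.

Expected counts E_i = n·p_i: 66×0.10 = 6.6, 66×0.10 = 6.6, 66×0.30 = 19.8, 66×0.22 = 14.52, 66×0.28 = 18.48.
Mon: (3 − 6.6)²/6.6 = 12.96/6.6 = 1.9636
Tue: (9 − 6.6)²/6.6 = 5.76/6.6 = 0.8727
Wed: (17 − 19.8)²/19.8 = 7.84/19.8 = 0.3960
Thu: (15 − 14.52)²/14.52 = 0.2304/14.52 = 0.0159
Fri: (22 − 18.48)²/18.48 = 12.3904/18.48 = 0.6705
Sum = 3.919
df = 4. Since 3.919 < 11.143, we do not reject H₀.

3.919; do not reject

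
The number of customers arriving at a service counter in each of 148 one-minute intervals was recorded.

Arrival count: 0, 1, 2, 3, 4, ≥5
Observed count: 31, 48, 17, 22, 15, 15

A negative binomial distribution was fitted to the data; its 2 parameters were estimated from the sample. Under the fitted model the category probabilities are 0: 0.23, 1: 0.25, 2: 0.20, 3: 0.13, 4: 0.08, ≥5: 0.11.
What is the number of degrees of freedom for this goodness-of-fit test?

3

There are k = 6 categories and 2 parameters estimated from the data, so df = 6 − 1 − 2 = 3.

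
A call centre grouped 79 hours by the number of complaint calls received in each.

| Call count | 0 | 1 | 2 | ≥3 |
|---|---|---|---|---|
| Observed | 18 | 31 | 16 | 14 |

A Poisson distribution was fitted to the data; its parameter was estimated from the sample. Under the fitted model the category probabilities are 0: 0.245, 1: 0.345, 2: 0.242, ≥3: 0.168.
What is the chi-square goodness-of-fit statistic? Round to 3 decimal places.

Expected counts E_i = n·p_i: 79×0.245 = 19.355, 79×0.345 = 27.255, 79×0.242 = 19.118, 79×0.168 = 13.272.
0: (18 − 19.355)²/19.355 = 1.836025/19.355 = 0.0949
1: (31 − 27.255)²/27.255 = 14.025025/27.255 = 0.5146
2: (16 − 19.118)²/19.118 = 9.721924/19.118 = 0.5085
≥3: (14 − 13.272)²/13.272 = 0.529984/13.272 = 0.0399
Sum = 1.158

1.158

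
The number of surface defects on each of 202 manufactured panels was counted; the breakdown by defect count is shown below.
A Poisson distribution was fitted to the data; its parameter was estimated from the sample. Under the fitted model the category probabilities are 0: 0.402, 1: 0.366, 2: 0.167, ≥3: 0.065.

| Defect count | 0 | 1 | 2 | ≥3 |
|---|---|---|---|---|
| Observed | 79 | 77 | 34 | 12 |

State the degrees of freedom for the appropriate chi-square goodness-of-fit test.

There are k = 4 categories and 1 parameter estimated from the data, so df = 4 − 1 − 1 = 2.

2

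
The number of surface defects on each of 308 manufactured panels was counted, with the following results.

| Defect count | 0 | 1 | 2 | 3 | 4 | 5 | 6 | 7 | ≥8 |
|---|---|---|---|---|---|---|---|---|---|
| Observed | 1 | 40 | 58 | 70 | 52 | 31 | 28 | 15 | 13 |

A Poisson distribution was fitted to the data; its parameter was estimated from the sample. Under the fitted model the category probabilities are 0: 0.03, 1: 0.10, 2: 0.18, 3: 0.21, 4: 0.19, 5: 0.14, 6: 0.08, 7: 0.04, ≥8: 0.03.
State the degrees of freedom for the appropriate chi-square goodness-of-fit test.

There are k = 9 categories and 1 parameter estimated from the data, so df = 9 − 1 − 1 = 7.

7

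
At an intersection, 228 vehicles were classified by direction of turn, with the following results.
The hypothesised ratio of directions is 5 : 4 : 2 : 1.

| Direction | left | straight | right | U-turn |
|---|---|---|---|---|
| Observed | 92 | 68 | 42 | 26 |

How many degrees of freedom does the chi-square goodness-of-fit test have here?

3

There are k = 4 categories and no parameters were estimated from the data, so df = 4 − 1 = 3.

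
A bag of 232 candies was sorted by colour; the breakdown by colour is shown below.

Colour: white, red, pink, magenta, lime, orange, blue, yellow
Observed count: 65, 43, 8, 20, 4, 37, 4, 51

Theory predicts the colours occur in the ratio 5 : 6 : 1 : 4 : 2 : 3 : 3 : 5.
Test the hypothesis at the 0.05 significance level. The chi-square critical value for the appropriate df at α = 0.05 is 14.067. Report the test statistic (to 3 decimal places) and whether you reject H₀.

Ratio total = 29. Expected counts: 232×5/29 = 40, 232×6/29 = 48, 232×1/29 = 8, 232×4/29 = 32, 232×2/29 = 16, 232×3/29 = 24, 232×3/29 = 24, 232×5/29 = 40.
χ² = (65−40)²/40 + (43−48)²/48 + (8−8)²/8 + (20−32)²/32 + (4−16)²/16 + (37−24)²/24 + (4−24)²/24 + (51−40)²/40
   = 15.6250 + 0.5208 + 0.0000 + 4.5000 + 9.0000 + 7.0417 + 16.6667 + 3.0250
Sum = 56.379
df = 7. Since 56.379 > 14.067, we reject H₀.

56.379; reject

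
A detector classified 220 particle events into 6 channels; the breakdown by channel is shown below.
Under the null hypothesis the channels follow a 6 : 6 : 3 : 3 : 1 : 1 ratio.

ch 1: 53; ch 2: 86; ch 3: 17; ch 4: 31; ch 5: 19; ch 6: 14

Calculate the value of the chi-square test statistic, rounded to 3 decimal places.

23.136

Ratio total = 20. Expected counts: 220×6/20 = 66, 220×6/20 = 66, 220×3/20 = 33, 220×3/20 = 33, 220×1/20 = 11, 220×1/20 = 11.
cat         O        E   (O−E)²/E
ch 1       53       66     2.5606
ch 2       86       66     6.0606
ch 3       17       33     7.7576
ch 4       31       33     0.1212
ch 5       19       11     5.8182
ch 6       14       11     0.8182
Sum = 23.136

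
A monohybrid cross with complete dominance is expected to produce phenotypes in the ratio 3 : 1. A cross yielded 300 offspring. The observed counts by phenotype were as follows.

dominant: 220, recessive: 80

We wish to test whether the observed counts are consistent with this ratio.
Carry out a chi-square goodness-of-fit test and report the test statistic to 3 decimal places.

0.444

Ratio total = 4. Expected counts: 300×3/4 = 225, 300×1/4 = 75.
cat            O        E   (O−E)²/E
dominant     220      225     0.1111
recessive     80       75     0.3333
Sum = 0.444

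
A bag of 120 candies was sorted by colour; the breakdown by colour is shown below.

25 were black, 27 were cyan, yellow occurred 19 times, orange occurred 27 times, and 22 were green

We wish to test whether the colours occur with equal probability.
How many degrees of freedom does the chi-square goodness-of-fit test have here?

There are k = 5 categories and no parameters were estimated from the data, so df = 5 − 1 = 4.

4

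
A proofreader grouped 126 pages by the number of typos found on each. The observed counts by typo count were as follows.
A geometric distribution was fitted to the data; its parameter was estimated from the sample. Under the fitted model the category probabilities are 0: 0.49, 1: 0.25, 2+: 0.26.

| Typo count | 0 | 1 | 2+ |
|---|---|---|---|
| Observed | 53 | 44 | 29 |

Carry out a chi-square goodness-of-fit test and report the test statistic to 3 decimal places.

Expected counts E_i = n·p_i: 126×0.49 = 61.74, 126×0.25 = 31.5, 126×0.26 = 32.76.
0: (53 − 61.74)²/61.74 = 76.3876/61.74 = 1.2372
1: (44 − 31.5)²/31.5 = 156.25/31.5 = 4.9603
2+: (29 − 32.76)²/32.76 = 14.1376/32.76 = 0.4316
Sum = 6.629

6.629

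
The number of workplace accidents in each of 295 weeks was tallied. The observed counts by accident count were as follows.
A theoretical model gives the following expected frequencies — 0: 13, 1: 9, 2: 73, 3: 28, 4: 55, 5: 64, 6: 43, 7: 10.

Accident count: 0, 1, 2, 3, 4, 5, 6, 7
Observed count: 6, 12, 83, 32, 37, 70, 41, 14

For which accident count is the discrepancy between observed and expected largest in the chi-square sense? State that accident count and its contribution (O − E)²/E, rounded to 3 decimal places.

4, 5.891

0: (6 − 13)²/13 = 49/13 = 3.7692
1: (12 − 9)²/9 = 9/9 = 1.0000
2: (83 − 73)²/73 = 100/73 = 1.3699
3: (32 − 28)²/28 = 16/28 = 0.5714
4: (37 − 55)²/55 = 324/55 = 5.8909
5: (70 − 64)²/64 = 36/64 = 0.5625
6: (41 − 43)²/43 = 4/43 = 0.0930
7: (14 − 10)²/10 = 16/10 = 1.6000
The largest term is for 4: 5.891.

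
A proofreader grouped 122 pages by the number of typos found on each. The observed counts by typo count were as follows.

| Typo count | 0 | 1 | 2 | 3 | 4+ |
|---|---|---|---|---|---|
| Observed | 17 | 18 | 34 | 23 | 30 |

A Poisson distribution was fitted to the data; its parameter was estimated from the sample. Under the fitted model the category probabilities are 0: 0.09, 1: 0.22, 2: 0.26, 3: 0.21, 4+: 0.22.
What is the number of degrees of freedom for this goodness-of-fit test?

There are k = 5 categories and 1 parameter estimated from the data, so df = 5 − 1 − 1 = 3.

3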